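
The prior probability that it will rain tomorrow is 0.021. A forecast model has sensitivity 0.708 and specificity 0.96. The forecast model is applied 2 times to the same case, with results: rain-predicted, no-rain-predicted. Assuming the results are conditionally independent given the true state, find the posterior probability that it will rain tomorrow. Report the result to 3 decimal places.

Posterior P(H) ≈ 0.104

With H the event that it will rain tomorrow, the joint likelihood of the observed sequence is P(data|H) = 0.708·0.292 = 0.20674 and P(data|¬H) = 0.04·0.96 = 0.038400.
Bayes: P(H|data) = 0.021·0.20674 / (0.021·0.20674 + 0.979·0.038400) = 0.0043415/0.041935 = 0.1035.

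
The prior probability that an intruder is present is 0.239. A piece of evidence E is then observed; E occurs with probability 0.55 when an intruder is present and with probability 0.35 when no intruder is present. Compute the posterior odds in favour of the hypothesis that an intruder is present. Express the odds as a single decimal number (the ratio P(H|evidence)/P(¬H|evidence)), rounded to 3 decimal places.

Posterior odds ≈ 0.494

Prior odds = 0.239/(1−0.239) = 0.31406.
Likelihood ratio for E = 0.55/0.35 = 1.5714.
Posterior odds = prior odds × LR = 0.49352.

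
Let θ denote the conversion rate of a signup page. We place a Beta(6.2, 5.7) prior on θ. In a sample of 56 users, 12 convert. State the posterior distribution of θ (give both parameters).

Observing 12 successes and 44 failures updates Beta(6.2, 5.7) by adding the success and failure counts to the two shape parameters: α = 6.2+12 = 18.2, β = 5.7+44 = 49.7.

Posterior: Beta(18.2, 49.7)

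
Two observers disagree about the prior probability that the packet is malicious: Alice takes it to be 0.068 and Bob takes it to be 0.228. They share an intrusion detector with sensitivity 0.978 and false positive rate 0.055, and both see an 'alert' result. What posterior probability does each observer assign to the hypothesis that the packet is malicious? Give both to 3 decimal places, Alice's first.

Alice: 0.565; Bob: 0.840

The likelihood ratio for an 'alert' result is 0.978/0.055 = 17.782.
Alice: prior odds 0.068/0.932 = 0.072961; posterior odds 1.2974; posterior probability 0.565.
Bob: prior odds 0.228/0.772 = 0.29534; posterior odds 5.2516; posterior probability 0.840.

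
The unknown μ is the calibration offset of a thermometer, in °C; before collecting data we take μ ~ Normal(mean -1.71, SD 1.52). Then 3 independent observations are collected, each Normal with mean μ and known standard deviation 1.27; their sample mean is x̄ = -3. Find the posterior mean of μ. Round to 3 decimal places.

Posterior mean ≈ -2.756

With known σ, the Normal prior is conjugate. Weight on the data is w = (n/σ²)/(n/σ² + 1/τ₀²) = 1.86000/(1.86000+0.432825) = 0.81123.
Posterior mean = w·x̄ + (1−w)·μ₀ = 0.81123·-3 + 0.18877·-1.71 = -2.756.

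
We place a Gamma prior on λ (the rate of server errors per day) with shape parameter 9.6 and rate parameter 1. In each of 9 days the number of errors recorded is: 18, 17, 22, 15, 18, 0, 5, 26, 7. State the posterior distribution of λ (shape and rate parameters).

Posterior: Gamma(shape=137.6, rate=10)

Total count ∑xᵢ = 128 over n = 9 days.
Gamma is conjugate to the Poisson likelihood: posterior is Gamma(shape = 9.6+128 = 137.6, rate = 1+9 = 10).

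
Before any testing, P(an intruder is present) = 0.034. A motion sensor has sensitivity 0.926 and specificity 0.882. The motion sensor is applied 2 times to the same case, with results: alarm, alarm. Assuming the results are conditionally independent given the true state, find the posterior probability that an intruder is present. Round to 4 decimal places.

Let H be the event that an intruder is present; start with P(H) = 0.034. P('alarm'|H) = 0.926, P('alarm'|¬H) = 0.118.
Update on result 1 ('alarm'): P(H) ← 0.926·0.0340 / (0.926·0.0340 + 0.118·0.9660) = 0.031484/0.14547 = 0.2164.
Update on result 2 ('alarm'): P(H) ← 0.926·0.2164 / (0.926·0.2164 + 0.118·0.7836) = 0.20041/0.29287 = 0.6843.

Posterior P(H) ≈ 0.6843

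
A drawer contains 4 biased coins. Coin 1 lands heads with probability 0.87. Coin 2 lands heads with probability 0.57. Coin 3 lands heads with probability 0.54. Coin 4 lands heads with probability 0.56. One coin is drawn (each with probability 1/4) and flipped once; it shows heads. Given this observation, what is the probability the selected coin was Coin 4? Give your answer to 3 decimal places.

Posterior probability ≈ 0.220

P(heads|C1) = 0.87; P(heads|C2) = 0.57; P(heads|C3) = 0.54; P(heads|C4) = 0.56.
Prior × likelihood for each source: 0.25·0.87=0.2175, 0.25·0.57=0.1425, 0.25·0.54=0.1350, 0.25·0.56=0.1400. Summing gives P(heads) = 0.63500.
P(Coin 4 | heads) = 0.1400 / 0.63500 = 0.220.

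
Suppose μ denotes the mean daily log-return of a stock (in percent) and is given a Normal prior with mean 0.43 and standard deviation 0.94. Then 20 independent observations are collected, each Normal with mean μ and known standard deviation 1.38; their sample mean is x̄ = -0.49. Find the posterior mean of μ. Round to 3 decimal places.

Posterior mean ≈ -0.401

With known σ, the Normal prior is conjugate. Weight on the data is w = (n/σ²)/(n/σ² + 1/τ₀²) = 10.5020/(10.5020+1.13173) = 0.90272.
Posterior mean = w·x̄ + (1−w)·μ₀ = 0.90272·-0.49 + 0.097280·0.43 = -0.401.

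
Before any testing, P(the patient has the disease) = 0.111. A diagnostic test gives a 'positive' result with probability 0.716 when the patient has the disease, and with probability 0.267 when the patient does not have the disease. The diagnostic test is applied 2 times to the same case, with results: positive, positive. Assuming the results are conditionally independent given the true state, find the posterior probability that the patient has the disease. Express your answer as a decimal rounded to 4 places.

Posterior P(H) ≈ 0.4731

Let H be the event that the patient has the disease; start with P(H) = 0.111. P('positive'|H) = 0.716, P('positive'|¬H) = 0.267.
Update on result 1 ('positive'): P(H) ← 0.716·0.1110 / (0.716·0.1110 + 0.267·0.8890) = 0.079476/0.31684 = 0.2508.
Update on result 2 ('positive'): P(H) ← 0.716·0.2508 / (0.716·0.2508 + 0.267·0.7492) = 0.17960/0.37963 = 0.4731.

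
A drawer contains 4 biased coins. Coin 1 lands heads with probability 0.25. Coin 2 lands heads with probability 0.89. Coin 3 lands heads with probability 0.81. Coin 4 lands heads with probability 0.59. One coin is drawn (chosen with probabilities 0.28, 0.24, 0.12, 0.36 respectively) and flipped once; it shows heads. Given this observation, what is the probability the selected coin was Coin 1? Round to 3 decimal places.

Tabulate prior·likelihood by source: [1] prior 0.28, lik 0.25, product 0.07000; [2] prior 0.24, lik 0.89, product 0.2136; [3] prior 0.12, lik 0.81, product 0.09720; [4] prior 0.36, lik 0.59, product 0.2124.
Normalizing constant = 0.59320; the posterior for Coin 1 is its product over the sum, 0.07000/0.59320 = 0.118.

Posterior probability ≈ 0.118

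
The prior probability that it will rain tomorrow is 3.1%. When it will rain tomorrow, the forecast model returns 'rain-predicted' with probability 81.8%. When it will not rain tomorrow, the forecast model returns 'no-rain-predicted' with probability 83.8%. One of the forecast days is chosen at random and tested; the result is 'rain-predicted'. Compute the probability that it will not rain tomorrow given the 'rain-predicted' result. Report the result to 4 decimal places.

P(¬H | E) ≈ 0.8609

Let H be the event that it will rain tomorrow. P(H) = 0.031, so P(¬H) = 0.969. With E the 'rain-predicted' result, P(E|H) = 0.818 and P(E|¬H) = 0.162.
P(E) = 0.818·0.031 + 0.162·0.969 = 0.025358 + 0.15698 = 0.18234.
By Bayes' theorem, P(H|E) = 0.025358 / 0.18234 = 0.1391. Hence P(¬H|E) = 1 − 0.1391 = 0.8609.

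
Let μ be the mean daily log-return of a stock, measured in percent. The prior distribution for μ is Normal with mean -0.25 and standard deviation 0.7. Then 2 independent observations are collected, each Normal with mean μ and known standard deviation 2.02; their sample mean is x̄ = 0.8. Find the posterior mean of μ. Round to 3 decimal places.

Posterior mean ≈ -0.047

Prior precision 1/τ₀² = 1/0.7² = 2.04082; data precision n/σ² = 2/2.02² = 0.490148.
Posterior precision = 2.04082 + 0.490148 = 2.53096.
Posterior mean = (2.04082·-0.25 + 0.490148·0.8) / 2.53096 = -0.047.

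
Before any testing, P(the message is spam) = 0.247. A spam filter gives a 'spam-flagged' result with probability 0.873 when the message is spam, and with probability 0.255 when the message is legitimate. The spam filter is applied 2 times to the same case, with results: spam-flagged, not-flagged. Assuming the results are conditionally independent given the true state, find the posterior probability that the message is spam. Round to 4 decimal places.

Let H be the event that the message is spam; start with P(H) = 0.247. P('spam-flagged'|H) = 0.873, P('spam-flagged'|¬H) = 0.255.
Update on result 1 ('spam-flagged'): P(H) ← 0.873·0.2470 / (0.873·0.2470 + 0.255·0.7530) = 0.21563/0.40765 = 0.5290.
Update on result 2 ('not-flagged'): P(H) ← 0.127·0.5290 / (0.127·0.5290 + 0.745·0.4710) = 0.067179/0.41810 = 0.1607.

Posterior P(H) ≈ 0.1607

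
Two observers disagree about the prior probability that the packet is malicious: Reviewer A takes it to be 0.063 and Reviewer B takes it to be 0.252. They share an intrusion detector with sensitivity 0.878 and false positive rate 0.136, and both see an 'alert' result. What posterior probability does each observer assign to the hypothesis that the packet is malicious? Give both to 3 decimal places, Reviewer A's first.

P('+'|H) = 0.878, P('+'|¬H) = 0.136.
Reviewer A: numerator 0.878·0.063 = 0.055314; evidence = 0.055314+0.136·0.937 = 0.18275; posterior = 0.303.
Reviewer B: numerator 0.878·0.252 = 0.22126; evidence = 0.22126+0.136·0.748 = 0.32298; posterior = 0.685.

Reviewer A: 0.303; Reviewer B: 0.685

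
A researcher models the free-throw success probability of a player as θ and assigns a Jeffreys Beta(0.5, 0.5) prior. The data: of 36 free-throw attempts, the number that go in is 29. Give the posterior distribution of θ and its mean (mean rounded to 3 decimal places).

Observing 29 successes and 7 failures updates Beta(0.5, 0.5) by adding the success and failure counts to the two shape parameters: α = 0.5+29 = 29.5, β = 0.5+7 = 7.5.
E[θ | data] = 29.5/(29.5+7.5) = 0.797.

Posterior: Beta(29.5, 7.5); mean ≈ 0.797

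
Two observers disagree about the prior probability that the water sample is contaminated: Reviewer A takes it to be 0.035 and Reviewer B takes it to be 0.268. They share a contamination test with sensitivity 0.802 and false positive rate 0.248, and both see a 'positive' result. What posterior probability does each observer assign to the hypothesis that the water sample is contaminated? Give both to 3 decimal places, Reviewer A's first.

P('+'|H) = 0.802, P('+'|¬H) = 0.248.
Reviewer A: numerator 0.802·0.035 = 0.028070; evidence = 0.028070+0.248·0.965 = 0.26739; posterior = 0.105.
Reviewer B: numerator 0.802·0.268 = 0.21494; evidence = 0.21494+0.248·0.732 = 0.39647; posterior = 0.542.

Reviewer A: 0.105; Reviewer B: 0.542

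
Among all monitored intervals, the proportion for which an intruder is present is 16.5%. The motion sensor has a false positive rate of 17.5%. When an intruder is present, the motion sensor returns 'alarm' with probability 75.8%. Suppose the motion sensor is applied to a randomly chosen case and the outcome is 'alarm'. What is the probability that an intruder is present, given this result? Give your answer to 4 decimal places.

P(H | E) ≈ 0.4612

Let H be the event that an intruder is present. P(H) = 0.165, so P(¬H) = 0.835. With E the 'alarm' result, P(E|H) = 0.758 and P(E|¬H) = 0.175.
P(E) = 0.758·0.165 + 0.175·0.835 = 0.12507 + 0.14612 = 0.27119.
By Bayes' theorem, P(H|E) = 0.12507 / 0.27119 = 0.4612.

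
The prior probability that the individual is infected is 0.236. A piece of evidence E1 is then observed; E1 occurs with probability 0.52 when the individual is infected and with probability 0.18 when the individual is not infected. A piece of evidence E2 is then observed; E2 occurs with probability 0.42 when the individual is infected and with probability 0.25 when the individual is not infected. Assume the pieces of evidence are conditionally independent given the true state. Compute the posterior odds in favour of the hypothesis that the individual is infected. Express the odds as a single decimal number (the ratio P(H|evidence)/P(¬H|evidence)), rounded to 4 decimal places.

Prior odds = 0.236/(1−0.236) = 0.30890.
Likelihood ratio for E1 = 0.52/0.18 = 2.8889.
Likelihood ratio for E2 = 0.42/0.25 = 1.6800.
Posterior odds = prior odds × LR₁ × LR₂ = 1.4992.

Posterior odds ≈ 1.4992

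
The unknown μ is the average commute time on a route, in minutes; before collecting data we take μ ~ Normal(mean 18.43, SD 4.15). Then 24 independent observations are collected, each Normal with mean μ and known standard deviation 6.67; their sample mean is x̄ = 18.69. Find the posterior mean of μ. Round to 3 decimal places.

Prior precision 1/τ₀² = 1/4.15² = 0.0580636; data precision n/σ² = 24/6.67² = 0.539460.
Posterior precision = 0.0580636 + 0.539460 = 0.597524.
Posterior mean = (0.0580636·18.43 + 0.539460·18.69) / 0.597524 = 18.665.

Posterior mean ≈ 18.665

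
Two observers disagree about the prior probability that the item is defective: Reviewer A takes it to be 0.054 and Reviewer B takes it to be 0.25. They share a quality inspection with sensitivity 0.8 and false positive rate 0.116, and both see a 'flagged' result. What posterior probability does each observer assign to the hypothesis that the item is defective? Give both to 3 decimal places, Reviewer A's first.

Reviewer A: 0.282; Reviewer B: 0.697

The likelihood ratio for a 'flagged' result is 0.8/0.116 = 6.8966.
Reviewer A: prior odds 0.054/0.946 = 0.057082; posterior odds 0.39367; posterior probability 0.282.
Reviewer B: prior odds 0.25/0.75 = 0.33333; posterior odds 2.2989; posterior probability 0.697.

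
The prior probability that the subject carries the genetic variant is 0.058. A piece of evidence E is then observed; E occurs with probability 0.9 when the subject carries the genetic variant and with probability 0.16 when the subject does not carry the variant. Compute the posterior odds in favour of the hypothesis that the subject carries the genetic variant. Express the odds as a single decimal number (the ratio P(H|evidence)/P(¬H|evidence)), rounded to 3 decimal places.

Prior odds = 0.058/(1−0.058) = 0.061571.
Likelihood ratio for E = 0.9/0.16 = 5.6250.
Posterior odds = prior odds × LR = 0.34634.

Posterior odds ≈ 0.346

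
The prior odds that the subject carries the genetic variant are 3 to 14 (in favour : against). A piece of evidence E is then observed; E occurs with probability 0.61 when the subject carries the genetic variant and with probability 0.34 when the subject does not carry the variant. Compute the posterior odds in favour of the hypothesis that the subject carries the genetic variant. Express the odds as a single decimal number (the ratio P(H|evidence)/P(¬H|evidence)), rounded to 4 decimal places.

Posterior odds ≈ 0.3845

Prior odds = 3/14 = 0.21429. In log-odds, ln(0.21429) = -1.5404.
Add log likelihood ratio: ln(1.7941) = 0.58451.
Posterior log-odds = -0.95593, so posterior odds = exp(-0.95593) = 0.38445.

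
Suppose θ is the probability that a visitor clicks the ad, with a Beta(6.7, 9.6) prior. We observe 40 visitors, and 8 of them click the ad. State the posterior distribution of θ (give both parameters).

Posterior: Beta(14.7, 41.6)

The binomial likelihood is conjugate to the Beta prior: with 8 successes and 32 failures, the posterior is Beta(6.7+8, 9.6+32) = Beta(14.7, 41.6).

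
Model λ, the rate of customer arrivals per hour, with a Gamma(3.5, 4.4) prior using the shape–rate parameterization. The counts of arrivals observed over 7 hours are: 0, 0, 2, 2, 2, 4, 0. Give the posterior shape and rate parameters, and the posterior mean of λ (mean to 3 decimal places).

Posterior: Gamma(shape=13.5, rate=11.4); mean ≈ 1.184

The Poisson likelihood adds the total count to the shape and the number of exposure periods to the rate. Here ∑xᵢ = 10 and n = 7, so shape 3.5→13.5 and rate 4.4→11.4.
E[λ | data] = 13.5/11.4 = 1.184.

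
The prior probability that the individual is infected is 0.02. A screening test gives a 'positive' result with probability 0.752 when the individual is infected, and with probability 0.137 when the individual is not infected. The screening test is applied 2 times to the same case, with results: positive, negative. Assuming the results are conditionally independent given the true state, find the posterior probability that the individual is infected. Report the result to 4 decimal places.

Let H be the event that the individual is infected; start with P(H) = 0.02. P('positive'|H) = 0.752, P('positive'|¬H) = 0.137.
Update on result 1 ('positive'): P(H) ← 0.752·0.0200 / (0.752·0.0200 + 0.137·0.9800) = 0.015040/0.14930 = 0.1007.
Update on result 2 ('negative'): P(H) ← 0.248·0.1007 / (0.248·0.1007 + 0.863·0.8993) = 0.024983/0.80105 = 0.0312.

Posterior P(H) ≈ 0.0312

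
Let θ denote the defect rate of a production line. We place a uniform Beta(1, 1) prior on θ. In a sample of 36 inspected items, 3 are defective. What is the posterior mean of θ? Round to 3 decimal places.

Posterior mean ≈ 0.105

Observing 3 successes and 33 failures updates Beta(1, 1) by adding the success and failure counts to the two shape parameters: α = 1+3 = 4, β = 1+33 = 34.
E[θ | data] = 4/(4+34) = 0.105.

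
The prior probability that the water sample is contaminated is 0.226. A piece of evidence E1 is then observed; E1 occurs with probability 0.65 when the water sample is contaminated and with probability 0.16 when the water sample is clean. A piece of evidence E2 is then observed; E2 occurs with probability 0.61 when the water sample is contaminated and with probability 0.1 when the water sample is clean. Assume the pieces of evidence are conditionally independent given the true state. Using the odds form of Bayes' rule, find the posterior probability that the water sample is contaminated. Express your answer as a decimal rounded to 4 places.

Posterior probability ≈ 0.8786

Prior odds = 0.226/(1−0.226) = 0.29199.
Likelihood ratio for E1 = 0.65/0.16 = 4.0625.
Likelihood ratio for E2 = 0.61/0.1 = 6.1000.
Posterior odds = prior odds × LR₁ × LR₂ = 7.2359.
Posterior probability = odds/(1+odds) = 7.2359/8.2359 = 0.8786.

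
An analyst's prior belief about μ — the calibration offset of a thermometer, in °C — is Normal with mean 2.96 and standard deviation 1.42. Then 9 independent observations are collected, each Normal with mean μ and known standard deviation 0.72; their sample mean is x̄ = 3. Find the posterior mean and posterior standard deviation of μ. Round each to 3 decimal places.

With known σ, the Normal prior is conjugate. Weight on the data is w = (n/σ²)/(n/σ² + 1/τ₀²) = 17.3611/(17.3611+0.495933) = 0.97223.
Posterior mean = w·x̄ + (1−w)·μ₀ = 0.97223·3 + 0.027772·2.96 = 2.999. Posterior variance = 1/(17.3611+0.495933) = 0.0560003, so SD = 0.237.

Posterior mean ≈ 2.999; posterior SD ≈ 0.237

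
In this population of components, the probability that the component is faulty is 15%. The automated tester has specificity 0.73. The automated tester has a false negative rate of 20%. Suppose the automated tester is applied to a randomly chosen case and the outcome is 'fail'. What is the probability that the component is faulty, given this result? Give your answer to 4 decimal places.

Write H for 'the component is faulty'. Prior odds H:¬H = 0.15/0.85 = 0.17647. For the 'fail' outcome, the likelihood ratio is 0.8/0.27 = 2.9630.
Posterior odds = 0.17647 × 2.9630 = 0.52288, so P(H|E) = 0.52288/(1+0.52288) = 0.3433.

P(H | E) ≈ 0.3433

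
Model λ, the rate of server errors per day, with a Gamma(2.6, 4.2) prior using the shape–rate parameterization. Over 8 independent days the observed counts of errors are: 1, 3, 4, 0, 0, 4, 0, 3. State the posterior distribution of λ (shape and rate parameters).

Posterior: Gamma(shape=17.6, rate=12.2)

Total count ∑xᵢ = 15 over n = 8 days.
Gamma is conjugate to the Poisson likelihood: posterior is Gamma(shape = 2.6+15 = 17.6, rate = 4.2+8 = 12.2).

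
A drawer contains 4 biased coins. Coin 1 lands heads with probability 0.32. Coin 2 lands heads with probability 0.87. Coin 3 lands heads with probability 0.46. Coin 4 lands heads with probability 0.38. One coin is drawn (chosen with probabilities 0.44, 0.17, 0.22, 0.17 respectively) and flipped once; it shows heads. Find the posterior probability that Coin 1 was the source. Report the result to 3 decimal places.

Posterior probability ≈ 0.310

P(heads|C1) = 0.32; P(heads|C2) = 0.87; P(heads|C3) = 0.46; P(heads|C4) = 0.38.
Prior × likelihood for each source: 0.44·0.32=0.1408, 0.17·0.87=0.1479, 0.22·0.46=0.1012, 0.17·0.38=0.06460. Summing gives P(heads) = 0.45450.
P(Coin 1 | heads) = 0.1408 / 0.45450 = 0.310.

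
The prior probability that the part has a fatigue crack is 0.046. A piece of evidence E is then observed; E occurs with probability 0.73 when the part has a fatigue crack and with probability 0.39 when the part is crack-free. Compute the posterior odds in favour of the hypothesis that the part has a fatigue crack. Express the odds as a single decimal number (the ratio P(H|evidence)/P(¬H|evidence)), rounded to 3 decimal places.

Prior odds = 0.046/(1−0.046) = 0.048218. In log-odds, ln(0.048218) = -3.0320.
Add log likelihood ratio: ln(1.8718) = 0.62690.
Posterior log-odds = -2.4051, so posterior odds = exp(-2.4051) = 0.090254.

Posterior odds ≈ 0.090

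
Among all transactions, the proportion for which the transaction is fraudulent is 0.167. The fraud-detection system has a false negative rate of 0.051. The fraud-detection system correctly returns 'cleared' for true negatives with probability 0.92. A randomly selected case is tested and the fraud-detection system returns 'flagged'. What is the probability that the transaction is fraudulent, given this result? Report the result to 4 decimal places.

Write H for 'the transaction is fraudulent'. Prior odds H:¬H = 0.167/0.833 = 0.20048. For the 'flagged' outcome, the likelihood ratio is 0.949/0.08 = 11.862.
Posterior odds = 0.20048 × 11.862 = 2.3782, so P(H|E) = 2.3782/(1+2.3782) = 0.7040.

P(H | E) ≈ 0.7040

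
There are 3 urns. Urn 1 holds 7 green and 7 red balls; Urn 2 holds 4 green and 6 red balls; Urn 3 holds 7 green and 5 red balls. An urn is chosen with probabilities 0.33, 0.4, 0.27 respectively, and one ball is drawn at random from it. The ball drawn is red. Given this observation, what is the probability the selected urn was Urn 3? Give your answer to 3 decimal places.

Posterior probability ≈ 0.217

Tabulate prior·likelihood by source: [1] prior 0.33, lik 0.5, product 0.1650; [2] prior 0.4, lik 0.6, product 0.2400; [3] prior 0.27, lik 0.4167, product 0.1125.
Normalizing constant = 0.51750; the posterior for Urn 3 is its product over the sum, 0.1125/0.51750 = 0.217.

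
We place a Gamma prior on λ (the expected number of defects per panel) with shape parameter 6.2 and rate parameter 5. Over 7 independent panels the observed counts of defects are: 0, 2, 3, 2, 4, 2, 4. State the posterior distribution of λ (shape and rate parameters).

Posterior: Gamma(shape=23.2, rate=12)

The Poisson likelihood adds the total count to the shape and the number of exposure periods to the rate. Here ∑xᵢ = 17 and n = 7, so shape 6.2→23.2 and rate 5→12.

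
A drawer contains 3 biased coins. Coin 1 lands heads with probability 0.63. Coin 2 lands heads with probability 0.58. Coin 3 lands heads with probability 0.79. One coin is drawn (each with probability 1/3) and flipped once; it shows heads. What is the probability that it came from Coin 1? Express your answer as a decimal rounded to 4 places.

Tabulate prior·likelihood by source: [1] prior 0.333333, lik 0.63, product 0.2100; [2] prior 0.333333, lik 0.58, product 0.1933; [3] prior 0.333333, lik 0.79, product 0.2633.
Normalizing constant = 0.66667; the posterior for Coin 1 is its product over the sum, 0.2100/0.66667 = 0.3150.

Posterior probability ≈ 0.3150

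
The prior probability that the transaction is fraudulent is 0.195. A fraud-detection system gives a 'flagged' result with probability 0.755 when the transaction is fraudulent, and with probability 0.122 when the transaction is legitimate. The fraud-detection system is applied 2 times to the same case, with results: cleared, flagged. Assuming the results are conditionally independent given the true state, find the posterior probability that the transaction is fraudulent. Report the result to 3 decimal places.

Let H be the event that the transaction is fraudulent; start with P(H) = 0.195. P('flagged'|H) = 0.755, P('flagged'|¬H) = 0.122.
Update on result 1 ('cleared'): P(H) ← 0.245·0.1950 / (0.245·0.1950 + 0.878·0.8050) = 0.047775/0.75456 = 0.0633.
Update on result 2 ('flagged'): P(H) ← 0.755·0.0633 / (0.755·0.0633 + 0.122·0.9367) = 0.047803/0.16208 = 0.2949.

Posterior P(H) ≈ 0.295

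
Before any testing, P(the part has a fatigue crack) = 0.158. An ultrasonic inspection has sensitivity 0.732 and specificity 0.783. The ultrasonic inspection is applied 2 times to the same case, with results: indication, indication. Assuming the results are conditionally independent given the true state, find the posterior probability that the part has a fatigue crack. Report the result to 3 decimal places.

With H the event that the part has a fatigue crack, the joint likelihood of the observed sequence is P(data|H) = 0.732·0.732 = 0.53582 and P(data|¬H) = 0.217·0.217 = 0.047089.
Bayes: P(H|data) = 0.158·0.53582 / (0.158·0.53582 + 0.842·0.047089) = 0.084660/0.12431 = 0.6810.

Posterior P(H) ≈ 0.681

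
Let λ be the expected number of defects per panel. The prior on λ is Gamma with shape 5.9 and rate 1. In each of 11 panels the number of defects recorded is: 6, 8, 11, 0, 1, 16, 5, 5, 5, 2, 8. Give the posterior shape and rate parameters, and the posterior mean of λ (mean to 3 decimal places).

Posterior: Gamma(shape=72.9, rate=12); mean ≈ 6.075

The Poisson likelihood adds the total count to the shape and the number of exposure periods to the rate. Here ∑xᵢ = 67 and n = 11, so shape 5.9→72.9 and rate 1→12.
Posterior mean = shape/rate = 72.9/12 = 6.075.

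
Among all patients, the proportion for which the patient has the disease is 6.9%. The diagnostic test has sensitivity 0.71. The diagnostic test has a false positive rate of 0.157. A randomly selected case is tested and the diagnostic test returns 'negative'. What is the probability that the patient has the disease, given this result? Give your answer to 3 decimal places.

Let H be the event that the patient has the disease. P(H) = 0.069, so P(¬H) = 0.931. With E the 'negative' result, P(E|H) = 0.29 and P(E|¬H) = 0.843.
P(E) = 0.29·0.069 + 0.843·0.931 = 0.020010 + 0.78483 = 0.80484.
By Bayes' theorem, P(H|E) = 0.020010 / 0.80484 = 0.025.

P(H | E) ≈ 0.025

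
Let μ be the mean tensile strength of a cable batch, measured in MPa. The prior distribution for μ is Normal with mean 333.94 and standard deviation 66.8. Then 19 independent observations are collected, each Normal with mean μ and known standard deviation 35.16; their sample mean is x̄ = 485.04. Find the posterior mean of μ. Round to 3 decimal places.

Prior precision 1/τ₀² = 1/66.8² = 0.00022410; data precision n/σ² = 19/35.16² = 0.0153694.
Posterior precision = 0.00022410 + 0.0153694 = 0.0155935.
Posterior mean = (0.00022410·333.94 + 0.0153694·485.04) / 0.0155935 = 482.868.

Posterior mean ≈ 482.868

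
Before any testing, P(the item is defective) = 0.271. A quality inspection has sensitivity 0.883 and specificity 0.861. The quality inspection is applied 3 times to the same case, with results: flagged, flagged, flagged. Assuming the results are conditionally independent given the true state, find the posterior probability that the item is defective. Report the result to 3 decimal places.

Posterior P(H) ≈ 0.990

Let H be the event that the item is defective; start with P(H) = 0.271. P('flagged'|H) = 0.883, P('flagged'|¬H) = 0.139.
Update on result 1 ('flagged'): P(H) ← 0.883·0.2710 / (0.883·0.2710 + 0.139·0.7290) = 0.23929/0.34062 = 0.7025.
Update on result 2 ('flagged'): P(H) ← 0.883·0.7025 / (0.883·0.7025 + 0.139·0.2975) = 0.62032/0.66167 = 0.9375.
Update on result 3 ('flagged'): P(H) ← 0.883·0.9375 / (0.883·0.9375 + 0.139·0.0625) = 0.82782/0.83650 = 0.9896.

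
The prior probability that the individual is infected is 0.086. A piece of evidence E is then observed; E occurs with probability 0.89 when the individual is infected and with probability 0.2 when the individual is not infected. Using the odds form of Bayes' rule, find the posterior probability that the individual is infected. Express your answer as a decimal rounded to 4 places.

Prior odds = 0.086/(1−0.086) = 0.094092. In log-odds, ln(0.094092) = -2.3635.
Add log likelihood ratio: ln(4.4500) = 1.4929.
Posterior log-odds = -0.87058, so posterior odds = exp(-0.87058) = 0.41871. Converting, P(H|E) = 0.41871/1.4187 = 0.2951.

Posterior probability ≈ 0.2951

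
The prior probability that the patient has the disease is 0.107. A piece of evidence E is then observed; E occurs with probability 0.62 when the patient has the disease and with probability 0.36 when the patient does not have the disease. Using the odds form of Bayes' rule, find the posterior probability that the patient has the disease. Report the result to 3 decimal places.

Prior odds = 0.107/(1−0.107) = 0.11982.
Likelihood ratio for E = 0.62/0.36 = 1.7222.
Posterior odds = prior odds × LR = 0.20636.
Posterior probability = odds/(1+odds) = 0.20636/1.2064 = 0.171.

Posterior probability ≈ 0.171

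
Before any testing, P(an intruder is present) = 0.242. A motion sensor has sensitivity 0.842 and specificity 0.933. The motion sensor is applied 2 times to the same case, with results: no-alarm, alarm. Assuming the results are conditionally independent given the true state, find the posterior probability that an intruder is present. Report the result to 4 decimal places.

With H the event that an intruder is present, the joint likelihood of the observed sequence is P(data|H) = 0.158·0.842 = 0.13304 and P(data|¬H) = 0.933·0.067 = 0.062511.
Bayes: P(H|data) = 0.242·0.13304 / (0.242·0.13304 + 0.758·0.062511) = 0.032195/0.079578 = 0.4046.

Posterior P(H) ≈ 0.4046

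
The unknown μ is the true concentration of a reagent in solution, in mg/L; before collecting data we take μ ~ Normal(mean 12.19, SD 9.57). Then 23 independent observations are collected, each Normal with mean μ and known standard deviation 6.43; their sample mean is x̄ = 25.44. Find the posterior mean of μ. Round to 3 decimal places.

With known σ, the Normal prior is conjugate. Weight on the data is w = (n/σ²)/(n/σ² + 1/τ₀²) = 0.556296/(0.556296+0.0109188) = 0.98075.
Posterior mean = w·x̄ + (1−w)·μ₀ = 0.98075·25.44 + 0.019250·12.19 = 25.185.

Posterior mean ≈ 25.185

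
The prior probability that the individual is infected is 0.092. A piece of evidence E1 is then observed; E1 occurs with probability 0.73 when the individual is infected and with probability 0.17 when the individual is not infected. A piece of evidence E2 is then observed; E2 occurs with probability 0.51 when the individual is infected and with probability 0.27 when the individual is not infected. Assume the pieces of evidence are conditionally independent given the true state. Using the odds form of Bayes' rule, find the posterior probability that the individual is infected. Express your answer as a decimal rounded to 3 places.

Prior odds = 0.092/(1−0.092) = 0.10132. In log-odds, ln(0.10132) = -2.2895.
Add log likelihood ratios: ln(4.2941) + ln(1.8889) = 2.0932.
Posterior log-odds = -0.19622, so posterior odds = exp(-0.19622) = 0.82183. Converting, P(H|E) = 0.82183/1.8218 = 0.451.

Posterior probability ≈ 0.451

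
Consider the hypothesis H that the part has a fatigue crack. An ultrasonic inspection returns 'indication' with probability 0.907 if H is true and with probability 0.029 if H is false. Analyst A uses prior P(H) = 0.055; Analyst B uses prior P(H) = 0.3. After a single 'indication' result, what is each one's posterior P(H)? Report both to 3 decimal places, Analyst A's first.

The likelihood ratio for an 'indication' result is 0.907/0.029 = 31.276.
Analyst A: prior odds 0.055/0.945 = 0.058201; posterior odds 1.8203; posterior probability 0.645.
Analyst B: prior odds 0.3/0.7 = 0.42857; posterior odds 13.404; posterior probability 0.931.

Analyst A: 0.645; Analyst B: 0.931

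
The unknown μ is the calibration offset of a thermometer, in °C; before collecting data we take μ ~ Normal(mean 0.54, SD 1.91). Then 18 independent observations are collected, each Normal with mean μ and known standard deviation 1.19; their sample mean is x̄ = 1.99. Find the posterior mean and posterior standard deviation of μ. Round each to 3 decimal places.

Prior precision 1/τ₀² = 1/1.91² = 0.274115; data precision n/σ² = 18/1.19² = 12.7110.
Posterior precision = 0.274115 + 12.7110 = 12.9851, giving posterior SD = 1/√12.9851 = 0.278.
Posterior mean = (0.274115·0.54 + 12.7110·1.99) / 12.9851 = 1.959.

Posterior mean ≈ 1.959; posterior SD ≈ 0.278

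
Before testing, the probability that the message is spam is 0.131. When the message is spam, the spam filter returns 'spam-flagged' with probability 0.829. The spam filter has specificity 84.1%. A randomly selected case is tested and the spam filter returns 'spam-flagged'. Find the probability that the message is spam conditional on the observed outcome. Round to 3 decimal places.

P(H | E) ≈ 0.440

Let H be the event that the message is spam. P(H) = 0.131, so P(¬H) = 0.869. With E the 'spam-flagged' result, P(E|H) = 0.829 and P(E|¬H) = 0.159.
P(E) = 0.829·0.131 + 0.159·0.869 = 0.10860 + 0.13817 = 0.24677.
By Bayes' theorem, P(H|E) = 0.10860 / 0.24677 = 0.440.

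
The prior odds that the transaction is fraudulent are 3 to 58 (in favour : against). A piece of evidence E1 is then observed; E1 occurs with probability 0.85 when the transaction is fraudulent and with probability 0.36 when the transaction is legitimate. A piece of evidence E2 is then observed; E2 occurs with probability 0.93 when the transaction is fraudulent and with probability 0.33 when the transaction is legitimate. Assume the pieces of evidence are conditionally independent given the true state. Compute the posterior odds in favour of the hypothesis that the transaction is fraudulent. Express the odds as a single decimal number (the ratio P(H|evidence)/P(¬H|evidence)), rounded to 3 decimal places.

Posterior odds ≈ 0.344

Prior odds = 3/58 = 0.051724. In log-odds, ln(0.051724) = -2.9618.
Add log likelihood ratios: ln(2.3611) + ln(2.8182) = 1.8952.
Posterior log-odds = -1.0666, so posterior odds = exp(-1.0666) = 0.34417.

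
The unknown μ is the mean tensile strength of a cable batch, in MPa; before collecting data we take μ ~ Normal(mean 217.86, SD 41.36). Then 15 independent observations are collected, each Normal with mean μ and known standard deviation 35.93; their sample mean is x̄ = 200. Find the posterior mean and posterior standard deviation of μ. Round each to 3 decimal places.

Posterior mean ≈ 200.856; posterior SD ≈ 9.052

With known σ, the Normal prior is conjugate. Weight on the data is w = (n/σ²)/(n/σ² + 1/τ₀²) = 0.0116192/(0.0116192+0.00058457) = 0.95210.
Posterior mean = w·x̄ + (1−w)·μ₀ = 0.95210·200 + 0.047901·217.86 = 200.856. Posterior variance = 1/(0.0116192+0.00058457) = 81.9418, so SD = 9.052.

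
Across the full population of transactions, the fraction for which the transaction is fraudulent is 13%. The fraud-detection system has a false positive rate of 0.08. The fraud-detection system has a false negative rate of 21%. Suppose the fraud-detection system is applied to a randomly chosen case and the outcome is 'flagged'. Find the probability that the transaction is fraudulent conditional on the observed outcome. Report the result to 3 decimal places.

Write H for 'the transaction is fraudulent'. Prior odds H:¬H = 0.13/0.87 = 0.14943. For the 'flagged' outcome, the likelihood ratio is 0.79/0.08 = 9.8750.
Posterior odds = 0.14943 × 9.8750 = 1.4756, so P(H|E) = 1.4756/(1+1.4756) = 0.596.

P(H | E) ≈ 0.596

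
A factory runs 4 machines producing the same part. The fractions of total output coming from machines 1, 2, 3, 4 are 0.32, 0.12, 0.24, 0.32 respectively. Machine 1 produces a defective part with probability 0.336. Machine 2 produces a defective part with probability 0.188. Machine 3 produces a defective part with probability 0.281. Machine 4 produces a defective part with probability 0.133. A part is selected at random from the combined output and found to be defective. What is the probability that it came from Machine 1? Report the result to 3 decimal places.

P(defective|M1) = 0.336; P(defective|M2) = 0.188; P(defective|M3) = 0.281; P(defective|M4) = 0.133.
Prior × likelihood for each source: 0.32·0.336=0.1075, 0.12·0.188=0.02256, 0.24·0.281=0.06744, 0.32·0.133=0.04256. Summing gives P(defective) = 0.24008.
P(Machine 1 | defective) = 0.1075 / 0.24008 = 0.448.

Posterior probability ≈ 0.448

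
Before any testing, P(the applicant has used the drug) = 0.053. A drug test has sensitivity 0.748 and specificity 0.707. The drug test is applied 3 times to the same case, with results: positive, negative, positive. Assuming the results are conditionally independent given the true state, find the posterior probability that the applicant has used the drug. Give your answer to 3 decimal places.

Posterior P(H) ≈ 0.115

With H the event that the applicant has used the drug, the joint likelihood of the observed sequence is P(data|H) = 0.748·0.252·0.748 = 0.14100 and P(data|¬H) = 0.293·0.707·0.293 = 0.060695.
Bayes: P(H|data) = 0.053·0.14100 / (0.053·0.14100 + 0.947·0.060695) = 0.0074727/0.064951 = 0.1151.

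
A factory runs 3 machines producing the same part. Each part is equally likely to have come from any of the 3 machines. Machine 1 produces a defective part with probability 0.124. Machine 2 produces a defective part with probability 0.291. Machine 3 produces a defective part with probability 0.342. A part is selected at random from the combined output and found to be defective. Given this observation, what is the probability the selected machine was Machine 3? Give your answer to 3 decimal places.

Posterior probability ≈ 0.452

P(defective|M1) = 0.124; P(defective|M2) = 0.291; P(defective|M3) = 0.342.
Prior × likelihood for each source: 0.333333·0.124=0.04133, 0.333333·0.291=0.09700, 0.333333·0.342=0.1140. Summing gives P(defective) = 0.25233.
P(Machine 3 | defective) = 0.1140 / 0.25233 = 0.452.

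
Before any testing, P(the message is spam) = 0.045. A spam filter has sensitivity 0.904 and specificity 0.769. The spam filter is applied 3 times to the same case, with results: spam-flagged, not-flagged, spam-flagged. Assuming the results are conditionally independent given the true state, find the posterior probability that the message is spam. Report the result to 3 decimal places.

Posterior P(H) ≈ 0.083

With H the event that the message is spam, the joint likelihood of the observed sequence is P(data|H) = 0.904·0.096·0.904 = 0.078453 and P(data|¬H) = 0.231·0.769·0.231 = 0.041035.
Bayes: P(H|data) = 0.045·0.078453 / (0.045·0.078453 + 0.955·0.041035) = 0.0035304/0.042718 = 0.0826.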